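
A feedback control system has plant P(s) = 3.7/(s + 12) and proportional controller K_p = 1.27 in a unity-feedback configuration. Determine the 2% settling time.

T_s ≈ 0.24 s

Closed-loop transfer function: T(s) = K_p·P(s)/(1 + K_p·P(s)) = 4.699/(s + 12 + 4.699) = 4.699/(s + 16.7).
Time constant τ = 1/16.7 = 0.05988 s, so the 2% settling time is about 4τ = 0.24 s.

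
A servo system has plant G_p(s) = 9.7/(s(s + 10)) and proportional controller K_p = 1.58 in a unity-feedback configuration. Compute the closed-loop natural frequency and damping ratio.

ω_n = 3.91 rad/s, ζ = 1.28

With unity feedback the closed-loop characteristic equation is s² + 10s + 1.58·9.7 = s² + 10s + 15.33 = 0.
Matching s² + 2ζω_n s + ω_n²: ω_n = √15.33 = 3.915 rad/s and 2ζω_n = 10, so ζ = 10/(2·3.915) = 1.28.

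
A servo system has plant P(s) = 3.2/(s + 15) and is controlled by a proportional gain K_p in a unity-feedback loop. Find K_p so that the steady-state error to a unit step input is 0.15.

The loop is type 0, so e_ss(step) = 1/(1 + K_pos) with K_pos = K_p·P(0).
P(0) = 0.2133. Require 1/(1 + K_p·0.2133) = 0.15, so 1 + 0.2133·K_p = 6.667.
K_p = (6.667 − 1)/0.2133 = 26.6.

K_p = 26.6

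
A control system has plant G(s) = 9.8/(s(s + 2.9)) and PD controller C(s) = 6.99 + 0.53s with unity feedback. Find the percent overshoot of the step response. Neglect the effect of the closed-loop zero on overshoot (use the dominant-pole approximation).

Forward path: (6.99 + 0.53s)·9.8/(s(s+2.9)). The closed-loop characteristic equation is s² + (2.9 + 9.8·0.53)s + 9.8·6.99 = 0.
That is s² + 8.094s + 68.5 = 0, so ω_n = 8.277 rad/s and ζ = 8.094/(2·8.277) = 0.489.
%OS = 100·exp(−πζ/√(1−ζ²)) = 17.2%.

17.2%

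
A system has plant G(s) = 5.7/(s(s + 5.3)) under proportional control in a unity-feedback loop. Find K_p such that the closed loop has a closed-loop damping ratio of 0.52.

Closed-loop characteristic equation: s² + 5.3s + K_p·5.7 = 0.
So ω_n = √(5.7K_p) and 2ζω_n = 5.3, giving ζ = 5.3/(2√(5.7K_p)).
Setting ζ = 0.52: √(5.7K_p) = 5.3/(2·0.52) = 5.096, so K_p = 25.97/5.7 = 4.56.

K_p = 4.56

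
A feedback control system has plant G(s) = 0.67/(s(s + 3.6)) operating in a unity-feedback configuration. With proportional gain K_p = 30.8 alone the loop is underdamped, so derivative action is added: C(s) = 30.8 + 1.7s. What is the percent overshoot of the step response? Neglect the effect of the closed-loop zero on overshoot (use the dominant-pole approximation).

14.7%

Forward path: (30.8 + 1.7s)·0.67/(s(s+3.6)). The closed-loop characteristic equation is s² + (3.6 + 0.67·1.7)s + 0.67·30.8 = 0.
That is s² + 4.739s + 20.64 = 0, so ω_n = 4.543 rad/s and ζ = 4.739/(2·4.543) = 0.5216.
%OS = 100·exp(−πζ/√(1−ζ²)) = 14.7%.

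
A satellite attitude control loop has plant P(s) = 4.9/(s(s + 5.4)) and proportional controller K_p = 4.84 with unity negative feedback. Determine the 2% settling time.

T_s ≈ 1.48 s

From 1 + K_pP(s) = 0: s² + 5.4s + 23.72 = 0 ⇒ ω_n = 4.87, ζ = 0.5544.
2% settling time T_s ≈ 4/(ζω_n) = 4/2.7 = 1.48 s.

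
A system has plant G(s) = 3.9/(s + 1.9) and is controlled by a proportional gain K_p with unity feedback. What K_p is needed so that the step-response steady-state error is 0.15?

K_p = 2.76

Steady-state error for a unit step on this type-0 loop is 1/(1 + K_p·G(0)).
G(0) = 2.053. Require 1/(1 + K_p·2.053) = 0.15, so 1 + 2.053·K_p = 6.667.
K_p = (6.667 − 1)/2.053 = 2.76.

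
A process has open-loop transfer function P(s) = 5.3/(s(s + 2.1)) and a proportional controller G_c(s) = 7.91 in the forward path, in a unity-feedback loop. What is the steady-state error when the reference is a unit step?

The open loop G_c(s)P(s) has a pole at the origin (type 1), so the static position error constant is infinite and e_ss = 1/(1+∞) = 0.

0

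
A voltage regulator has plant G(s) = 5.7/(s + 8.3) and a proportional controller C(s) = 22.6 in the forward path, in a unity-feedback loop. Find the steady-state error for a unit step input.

The loop is type 0. Static position error constant K_pos = C(0)·G(0) = 22.6·0.6867 = 15.52.
Steady-state error to a unit step: e_ss = 1/(1+K_pos) = 1/16.52 = 0.0605.

0.0605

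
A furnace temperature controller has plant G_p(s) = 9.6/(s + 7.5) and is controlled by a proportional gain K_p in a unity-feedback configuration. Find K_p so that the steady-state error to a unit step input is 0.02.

K_p = 38.3

For a type-0 loop with proportional control, e_ss = 1/(1 + K_p·G_p(0)).
G_p(0) = 1.28. Require 1/(1 + K_p·1.28) = 0.02, so 1 + 1.28·K_p = 50.
K_p = (50 − 1)/1.28 = 38.3.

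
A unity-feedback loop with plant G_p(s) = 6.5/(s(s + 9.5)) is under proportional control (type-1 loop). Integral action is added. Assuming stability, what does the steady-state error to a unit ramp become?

0

The integrator raises the loop to type 2, so K_v → ∞ and e_ss to a ramp is zero.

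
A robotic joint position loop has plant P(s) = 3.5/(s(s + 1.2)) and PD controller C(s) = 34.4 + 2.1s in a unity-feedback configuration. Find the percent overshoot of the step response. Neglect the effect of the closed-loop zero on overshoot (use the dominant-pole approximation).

26.5%

Forward path: (34.4 + 2.1s)·3.5/(s(s+1.2)). The closed-loop characteristic equation is s² + (1.2 + 3.5·2.1)s + 3.5·34.4 = 0.
That is s² + 8.55s + 120.4 = 0, so ω_n = 10.97 rad/s and ζ = 8.55/(2·10.97) = 0.3896.
%OS = 100·exp(−πζ/√(1−ζ²)) = 26.5%.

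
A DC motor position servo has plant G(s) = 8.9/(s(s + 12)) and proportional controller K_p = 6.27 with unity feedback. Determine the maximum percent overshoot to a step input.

From 1 + K_pG(s) = 0: s² + 12s + 55.8 = 0 ⇒ ω_n = 7.47, ζ = 0.8032.
%OS = 100·exp(−πζ/√(1−ζ²)) = 100·exp(−π·0.8032/√0.3549) = 1.45%.

1.45%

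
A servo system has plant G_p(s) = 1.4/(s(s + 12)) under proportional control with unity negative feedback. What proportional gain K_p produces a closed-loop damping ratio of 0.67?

Closed-loop characteristic equation: s² + 12s + K_p·1.4 = 0.
So ω_n = √(1.4K_p) and 2ζω_n = 12, giving ζ = 12/(2√(1.4K_p)).
Setting ζ = 0.67: √(1.4K_p) = 12/(2·0.67) = 8.955, so K_p = 80.2/1.4 = 57.3.

K_p = 57.3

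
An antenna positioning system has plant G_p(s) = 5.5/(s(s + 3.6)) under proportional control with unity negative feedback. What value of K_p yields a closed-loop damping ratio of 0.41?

K_p = 3.5

Closed-loop characteristic equation: s² + 3.6s + K_p·5.5 = 0.
So ω_n = √(5.5K_p) and 2ζω_n = 3.6, giving ζ = 3.6/(2√(5.5K_p)).
Setting ζ = 0.41: √(5.5K_p) = 3.6/(2·0.41) = 4.39, so K_p = 19.27/5.5 = 3.5.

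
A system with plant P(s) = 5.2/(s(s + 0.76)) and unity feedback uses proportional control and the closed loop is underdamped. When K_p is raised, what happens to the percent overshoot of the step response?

Characteristic equation s² + 0.76s + K_p·5.2 = 0: raising K_p raises ω_n while 2ζω_n = 0.76 is fixed, so ζ falls and overshoot grows.

increase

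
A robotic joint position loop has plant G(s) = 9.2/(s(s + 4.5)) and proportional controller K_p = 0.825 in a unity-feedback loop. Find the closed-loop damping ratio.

1 + K_p·G(s) = 0 gives s² + 4.5s + 7.59 = 0.
Matching s² + 2ζω_n s + ω_n²: ω_n = √7.59 = 2.755 rad/s and 2ζω_n = 4.5, so ζ = 4.5/(2·2.755) = 0.817.

ζ = 0.817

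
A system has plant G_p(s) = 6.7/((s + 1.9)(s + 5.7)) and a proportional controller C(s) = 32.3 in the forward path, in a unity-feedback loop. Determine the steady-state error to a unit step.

The loop is type 0. Static position error constant K_pos = C(0)·G_p(0) = 32.3·0.6187 = 19.98.
Steady-state error to a unit step: e_ss = 1/(1+K_pos) = 1/20.98 = 0.0477.

0.0477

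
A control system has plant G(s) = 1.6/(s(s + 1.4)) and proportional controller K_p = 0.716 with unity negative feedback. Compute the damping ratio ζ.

ζ = 0.654

1 + K_p·G(s) = 0 gives s² + 1.4s + 1.146 = 0.
Matching s² + 2ζω_n s + ω_n²: ω_n = √1.146 = 1.07 rad/s and 2ζω_n = 1.4, so ζ = 1.4/(2·1.07) = 0.654.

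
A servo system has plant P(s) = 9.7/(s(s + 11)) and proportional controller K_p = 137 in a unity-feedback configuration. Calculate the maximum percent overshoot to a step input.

61.9%

From 1 + K_pP(s) = 0: s² + 11s + 1329 = 0 ⇒ ω_n = 36.45, ζ = 0.1509.
%OS = 100·exp(−πζ/√(1−ζ²)) = 100·exp(−π·0.1509/√0.9772) = 61.9%.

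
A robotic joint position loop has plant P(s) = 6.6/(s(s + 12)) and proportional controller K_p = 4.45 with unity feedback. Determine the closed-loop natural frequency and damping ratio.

The closed-loop denominator is s(s+12) + 4.45·6.6 = s² + 12s + 29.37.
Matching s² + 2ζω_n s + ω_n²: ω_n = √29.37 = 5.419 rad/s and 2ζω_n = 12, so ζ = 12/(2·5.419) = 1.11.

ω_n = 5.42 rad/s, ζ = 1.11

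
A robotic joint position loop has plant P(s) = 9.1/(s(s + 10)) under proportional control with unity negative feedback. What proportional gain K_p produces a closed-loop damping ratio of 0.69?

Closed-loop characteristic equation: s² + 10s + K_p·9.1 = 0.
So ω_n = √(9.1K_p) and 2ζω_n = 10, giving ζ = 10/(2√(9.1K_p)).
Setting ζ = 0.69: √(9.1K_p) = 10/(2·0.69) = 7.246, so K_p = 52.51/9.1 = 5.77.

K_p = 5.77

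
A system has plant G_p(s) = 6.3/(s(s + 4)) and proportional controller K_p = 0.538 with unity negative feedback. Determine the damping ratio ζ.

ζ = 1.09

With unity feedback the closed-loop characteristic equation is s² + 4s + 0.538·6.3 = s² + 4s + 3.389 = 0.
Matching s² + 2ζω_n s + ω_n²: ω_n = √3.389 = 1.841 rad/s and 2ζω_n = 4, so ζ = 4/(2·1.841) = 1.09.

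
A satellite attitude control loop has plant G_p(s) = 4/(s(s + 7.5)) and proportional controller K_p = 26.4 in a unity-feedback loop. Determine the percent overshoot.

29.2%

The closed-loop denominator s² + 7.5s + 105.6 gives ω_n = √105.6 = 10.28 and ζ = 7.5/(2ω_n) = 0.3649.
%OS = 100·exp(−πζ/√(1−ζ²)) = 100·exp(−π·0.3649/√0.8668) = 29.2%.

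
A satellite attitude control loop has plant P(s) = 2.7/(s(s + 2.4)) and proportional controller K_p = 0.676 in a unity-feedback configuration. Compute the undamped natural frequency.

ω_n = 1.35 rad/s

1 + K_p·P(s) = 0 gives s² + 2.4s + 1.825 = 0.
So ω_n² = 1.825 ⇒ ω_n = 1.351 rad/s, and ζ = 2.4/(2ω_n) = 0.888.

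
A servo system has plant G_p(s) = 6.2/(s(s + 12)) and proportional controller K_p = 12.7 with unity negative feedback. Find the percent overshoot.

5.6%

From 1 + K_pG_p(s) = 0: s² + 12s + 78.74 = 0 ⇒ ω_n = 8.874, ζ = 0.6762.
%OS = 100·exp(−πζ/√(1−ζ²)) = 100·exp(−π·0.6762/√0.5428) = 5.6%.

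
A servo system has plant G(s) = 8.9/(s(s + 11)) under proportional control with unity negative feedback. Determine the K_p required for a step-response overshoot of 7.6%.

From %OS = 100·exp(−πζ/√(1−ζ²)) = 7.6%, ζ = −ln(0.076)/√(π²+ln²(0.076)) = 0.6342.
Characteristic equation s² + 11s + 8.9K_p = 0 gives ζ = 11/(2√(8.9K_p)).
Setting ζ = 0.6342: √(8.9K_p) = 11/(2·0.6342) = 8.672, so K_p = 75.21/8.9 = 8.45.

K_p = 8.45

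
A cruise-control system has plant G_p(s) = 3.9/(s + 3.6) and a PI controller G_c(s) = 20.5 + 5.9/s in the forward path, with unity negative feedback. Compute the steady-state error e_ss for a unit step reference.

The open loop G_c(s)G_p(s) has a pole at the origin (type 1), so the static position error constant is infinite and e_ss = 1/(1+∞) = 0.

0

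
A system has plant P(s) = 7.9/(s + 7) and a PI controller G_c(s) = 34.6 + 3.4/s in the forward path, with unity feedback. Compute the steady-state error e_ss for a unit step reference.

The open loop G_c(s)P(s) has a pole at the origin (type 1), so the static position error constant is infinite and e_ss = 1/(1+∞) = 0.

0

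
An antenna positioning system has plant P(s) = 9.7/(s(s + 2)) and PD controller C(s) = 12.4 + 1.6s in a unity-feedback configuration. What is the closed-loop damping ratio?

ζ = 0.799

Forward path: (12.4 + 1.6s)·9.7/(s(s+2)). The closed-loop characteristic equation is s² + (2 + 9.7·1.6)s + 9.7·12.4 = 0.
That is s² + 17.52s + 120.3 = 0, so ω_n = 10.97 rad/s and ζ = 17.52/(2·10.97) = 0.7987.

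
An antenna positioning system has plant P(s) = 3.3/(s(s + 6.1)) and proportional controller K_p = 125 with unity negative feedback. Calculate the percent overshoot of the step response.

The closed-loop denominator s² + 6.1s + 412.5 gives ω_n = √412.5 = 20.31 and ζ = 6.1/(2ω_n) = 0.1502.
%OS = 100·exp(−πζ/√(1−ζ²)) = 100·exp(−π·0.1502/√0.9774) = 62.1%.

62.1%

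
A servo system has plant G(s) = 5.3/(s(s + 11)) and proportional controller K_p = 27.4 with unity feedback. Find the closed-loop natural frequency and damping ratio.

With unity feedback the closed-loop characteristic equation is s² + 11s + 27.4·5.3 = s² + 11s + 145.2 = 0.
So ω_n² = 145.2 ⇒ ω_n = 12.05 rad/s, and ζ = 11/(2ω_n) = 0.456.

ω_n = 12.1 rad/s, ζ = 0.456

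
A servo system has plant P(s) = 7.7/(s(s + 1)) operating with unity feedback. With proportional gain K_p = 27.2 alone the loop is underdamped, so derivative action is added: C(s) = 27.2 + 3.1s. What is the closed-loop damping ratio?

Forward path: (27.2 + 3.1s)·7.7/(s(s+1)). The closed-loop characteristic equation is s² + (1 + 7.7·3.1)s + 7.7·27.2 = 0.
That is s² + 24.87s + 209.4 = 0, so ω_n = 14.47 rad/s and ζ = 24.87/(2·14.47) = 0.8592.

ζ = 0.859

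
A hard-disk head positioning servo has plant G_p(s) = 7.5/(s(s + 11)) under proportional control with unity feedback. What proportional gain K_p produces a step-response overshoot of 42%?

K_p = 56.9

From %OS = 100·exp(−πζ/√(1−ζ²)) = 42%, ζ = −ln(0.42)/√(π²+ln²(0.42)) = 0.2662.
Characteristic equation s² + 11s + 7.5K_p = 0 gives ζ = 11/(2√(7.5K_p)).
Setting ζ = 0.2662: √(7.5K_p) = 11/(2·0.2662) = 20.66, so K_p = 427/7.5 = 56.9.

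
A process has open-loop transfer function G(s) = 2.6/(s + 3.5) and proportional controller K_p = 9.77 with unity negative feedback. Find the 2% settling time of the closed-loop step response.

Closed-loop transfer function: T(s) = K_p·G(s)/(1 + K_p·G(s)) = 25.4/(s + 3.5 + 25.4) = 25.4/(s + 28.9).
Time constant τ = 1/28.9 = 0.0346 s, so the 2% settling time is about 4τ = 0.138 s.

T_s ≈ 0.138 s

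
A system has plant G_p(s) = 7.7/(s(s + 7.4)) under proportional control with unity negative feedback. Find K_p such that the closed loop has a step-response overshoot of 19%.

K_p = 8.14

From %OS = 100·exp(−πζ/√(1−ζ²)) = 19%, ζ = −ln(0.19)/√(π²+ln²(0.19)) = 0.4673.
Characteristic equation s² + 7.4s + 7.7K_p = 0 gives ζ = 7.4/(2√(7.7K_p)).
Setting ζ = 0.4673: √(7.7K_p) = 7.4/(2·0.4673) = 7.917, so K_p = 62.68/7.7 = 8.14.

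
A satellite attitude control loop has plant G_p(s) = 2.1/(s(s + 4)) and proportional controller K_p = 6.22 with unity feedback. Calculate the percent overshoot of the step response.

Closed-loop characteristic equation: s² + 4s + 13.06 = 0, so ω_n = 3.614 rad/s and ζ = 4/(2·3.614) = 0.5534.
%OS = 100·exp(−πζ/√(1−ζ²)) = 100·exp(−π·0.5534/√0.6938) = 12.4%.

12.4%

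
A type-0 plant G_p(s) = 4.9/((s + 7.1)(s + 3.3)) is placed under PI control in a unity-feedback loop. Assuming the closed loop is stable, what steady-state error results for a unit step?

0

The PI controller's integrator makes the forward path type 1, so e_ss to a step is zero.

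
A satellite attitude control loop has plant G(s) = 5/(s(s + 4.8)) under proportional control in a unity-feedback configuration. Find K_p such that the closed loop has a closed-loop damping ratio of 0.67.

Closed-loop characteristic equation: s² + 4.8s + K_p·5 = 0.
So ω_n = √(5K_p) and 2ζω_n = 4.8, giving ζ = 4.8/(2√(5K_p)).
Setting ζ = 0.67: √(5K_p) = 4.8/(2·0.67) = 3.582, so K_p = 12.83/5 = 2.57.

K_p = 2.57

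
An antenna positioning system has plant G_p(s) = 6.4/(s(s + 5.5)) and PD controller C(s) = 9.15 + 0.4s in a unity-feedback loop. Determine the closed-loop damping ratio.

Forward path: (9.15 + 0.4s)·6.4/(s(s+5.5)). The closed-loop characteristic equation is s² + (5.5 + 6.4·0.4)s + 6.4·9.15 = 0.
That is s² + 8.06s + 58.56 = 0, so ω_n = 7.652 rad/s and ζ = 8.06/(2·7.652) = 0.5266.

ζ = 0.527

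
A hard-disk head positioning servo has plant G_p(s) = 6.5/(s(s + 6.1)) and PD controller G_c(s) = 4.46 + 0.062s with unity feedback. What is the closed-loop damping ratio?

Forward path: (4.46 + 0.062s)·6.5/(s(s+6.1)). The closed-loop characteristic equation is s² + (6.1 + 6.5·0.062)s + 6.5·4.46 = 0.
That is s² + 6.503s + 28.99 = 0, so ω_n = 5.384 rad/s and ζ = 6.503/(2·5.384) = 0.6039.

ζ = 0.604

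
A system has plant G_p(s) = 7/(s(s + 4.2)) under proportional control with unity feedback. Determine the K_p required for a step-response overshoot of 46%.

From %OS = 100·exp(−πζ/√(1−ζ²)) = 46%, ζ = −ln(0.46)/√(π²+ln²(0.46)) = 0.24.
Characteristic equation s² + 4.2s + 7K_p = 0 gives ζ = 4.2/(2√(7K_p)).
Setting ζ = 0.24: √(7K_p) = 4.2/(2·0.24) = 8.752, so K_p = 76.59/7 = 10.9.

K_p = 10.9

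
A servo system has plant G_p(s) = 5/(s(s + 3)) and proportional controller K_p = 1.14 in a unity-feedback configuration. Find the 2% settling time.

Closed-loop characteristic equation: s² + 3s + 5.7 = 0, so ω_n = 2.387 rad/s and ζ = 3/(2·2.387) = 0.6283.
2% settling time T_s ≈ 4/(ζω_n) = 4/1.5 = 2.67 s.

T_s ≈ 2.67 s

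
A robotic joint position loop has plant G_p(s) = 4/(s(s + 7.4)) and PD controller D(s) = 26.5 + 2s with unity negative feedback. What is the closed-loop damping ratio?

ζ = 0.748

Forward path: (26.5 + 2s)·4/(s(s+7.4)). The closed-loop characteristic equation is s² + (7.4 + 4·2)s + 4·26.5 = 0.
That is s² + 15.4s + 106 = 0, so ω_n = 10.3 rad/s and ζ = 15.4/(2·10.3) = 0.7479.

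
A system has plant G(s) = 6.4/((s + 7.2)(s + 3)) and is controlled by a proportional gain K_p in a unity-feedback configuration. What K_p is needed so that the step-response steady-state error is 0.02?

The loop is type 0, so e_ss(step) = 1/(1 + K_pos) with K_pos = K_p·G(0).
G(0) = 0.2963. Require 1/(1 + K_p·0.2963) = 0.02, so 1 + 0.2963·K_p = 50.
K_p = (50 − 1)/0.2963 = 165.

K_p = 165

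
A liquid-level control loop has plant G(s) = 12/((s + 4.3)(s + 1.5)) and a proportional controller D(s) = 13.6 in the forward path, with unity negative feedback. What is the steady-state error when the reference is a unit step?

The loop is type 0. Static position error constant K_pos = D(0)·G(0) = 13.6·1.86 = 25.3.
Steady-state error to a unit step: e_ss = 1/(1+K_pos) = 1/26.3 = 0.038.

0.038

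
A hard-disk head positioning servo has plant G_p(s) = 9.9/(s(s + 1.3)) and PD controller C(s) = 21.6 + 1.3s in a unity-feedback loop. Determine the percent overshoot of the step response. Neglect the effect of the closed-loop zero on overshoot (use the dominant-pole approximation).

Forward path: (21.6 + 1.3s)·9.9/(s(s+1.3)). The closed-loop characteristic equation is s² + (1.3 + 9.9·1.3)s + 9.9·21.6 = 0.
That is s² + 14.17s + 213.8 = 0, so ω_n = 14.62 rad/s and ζ = 14.17/(2·14.62) = 0.4845.
%OS = 100·exp(−πζ/√(1−ζ²)) = 17.6%.

17.6%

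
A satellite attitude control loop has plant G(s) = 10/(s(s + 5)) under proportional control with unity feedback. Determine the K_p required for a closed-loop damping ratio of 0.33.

K_p = 5.74

Closed-loop characteristic equation: s² + 5s + K_p·10 = 0.
So ω_n = √(10K_p) and 2ζω_n = 5, giving ζ = 5/(2√(10K_p)).
Setting ζ = 0.33: √(10K_p) = 5/(2·0.33) = 7.576, so K_p = 57.39/10 = 5.74.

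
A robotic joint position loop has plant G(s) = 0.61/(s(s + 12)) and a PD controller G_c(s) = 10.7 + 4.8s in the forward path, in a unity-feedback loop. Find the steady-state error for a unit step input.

The open loop G_c(s)G(s) has a pole at the origin (type 1), so the static position error constant is infinite and e_ss = 1/(1+∞) = 0.

0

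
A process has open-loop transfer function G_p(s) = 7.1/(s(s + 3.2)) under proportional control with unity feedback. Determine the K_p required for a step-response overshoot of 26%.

K_p = 2.32

From %OS = 100·exp(−πζ/√(1−ζ²)) = 26%, ζ = −ln(0.26)/√(π²+ln²(0.26)) = 0.3941.
Characteristic equation s² + 3.2s + 7.1K_p = 0 gives ζ = 3.2/(2√(7.1K_p)).
Setting ζ = 0.3941: √(7.1K_p) = 3.2/(2·0.3941) = 4.06, so K_p = 16.48/7.1 = 2.32.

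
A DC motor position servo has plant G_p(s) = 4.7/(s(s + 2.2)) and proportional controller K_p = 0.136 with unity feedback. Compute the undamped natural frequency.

1 + K_p·G_p(s) = 0 gives s² + 2.2s + 0.6392 = 0.
Matching s² + 2ζω_n s + ω_n²: ω_n = √0.6392 = 0.7995 rad/s and 2ζω_n = 2.2, so ζ = 2.2/(2·0.7995) = 1.38.

ω_n = 0.799 rad/s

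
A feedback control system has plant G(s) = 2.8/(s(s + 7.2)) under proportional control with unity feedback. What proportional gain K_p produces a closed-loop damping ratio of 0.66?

K_p = 10.6

Closed-loop characteristic equation: s² + 7.2s + K_p·2.8 = 0.
So ω_n = √(2.8K_p) and 2ζω_n = 7.2, giving ζ = 7.2/(2√(2.8K_p)).
Setting ζ = 0.66: √(2.8K_p) = 7.2/(2·0.66) = 5.455, so K_p = 29.75/2.8 = 10.6.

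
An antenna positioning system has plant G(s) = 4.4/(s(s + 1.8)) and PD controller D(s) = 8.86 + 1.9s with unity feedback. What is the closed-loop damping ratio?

ζ = 0.814

Forward path: (8.86 + 1.9s)·4.4/(s(s+1.8)). The closed-loop characteristic equation is s² + (1.8 + 4.4·1.9)s + 4.4·8.86 = 0.
That is s² + 10.16s + 38.98 = 0, so ω_n = 6.244 rad/s and ζ = 10.16/(2·6.244) = 0.8136.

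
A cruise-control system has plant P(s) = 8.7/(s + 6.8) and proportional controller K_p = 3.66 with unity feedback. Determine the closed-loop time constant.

Closed-loop transfer function: T(s) = K_p·P(s)/(1 + K_p·P(s)) = 31.84/(s + 6.8 + 31.84) = 31.84/(s + 38.64).
Time constant τ = 1/38.64 = 0.0259 s.

τ = 0.0259 s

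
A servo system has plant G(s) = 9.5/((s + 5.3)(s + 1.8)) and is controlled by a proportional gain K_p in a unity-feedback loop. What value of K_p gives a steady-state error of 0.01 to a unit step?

The loop is type 0, so e_ss(step) = 1/(1 + K_pos) with K_pos = K_p·G(0).
G(0) = 0.9958. Require 1/(1 + K_p·0.9958) = 0.01, so 1 + 0.9958·K_p = 100.
K_p = (100 − 1)/0.9958 = 99.4.

K_p = 99.4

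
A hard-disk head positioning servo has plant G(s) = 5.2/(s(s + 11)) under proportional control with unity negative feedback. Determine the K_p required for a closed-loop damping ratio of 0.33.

Closed-loop characteristic equation: s² + 11s + K_p·5.2 = 0.
So ω_n = √(5.2K_p) and 2ζω_n = 11, giving ζ = 11/(2√(5.2K_p)).
Setting ζ = 0.33: √(5.2K_p) = 11/(2·0.33) = 16.67, so K_p = 277.8/5.2 = 53.4.

K_p = 53.4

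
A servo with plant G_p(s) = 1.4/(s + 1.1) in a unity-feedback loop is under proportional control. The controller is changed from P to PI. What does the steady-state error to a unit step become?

0

The integrator makes K_pos = lim_{s→0} C(s)G(s) infinite, so e_ss = 1/(1+K_pos) = 0.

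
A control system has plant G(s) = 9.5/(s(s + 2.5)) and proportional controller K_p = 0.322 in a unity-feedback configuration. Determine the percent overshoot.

4.04%

The closed-loop denominator s² + 2.5s + 3.059 gives ω_n = √3.059 = 1.749 and ζ = 2.5/(2ω_n) = 0.7147.
%OS = 100·exp(−πζ/√(1−ζ²)) = 100·exp(−π·0.7147/√0.4892) = 4.04%.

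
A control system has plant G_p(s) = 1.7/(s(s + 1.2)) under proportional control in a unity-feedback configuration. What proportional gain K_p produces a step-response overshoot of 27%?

From %OS = 100·exp(−πζ/√(1−ζ²)) = 27%, ζ = −ln(0.27)/√(π²+ln²(0.27)) = 0.3847.
Characteristic equation s² + 1.2s + 1.7K_p = 0 gives ζ = 1.2/(2√(1.7K_p)).
Setting ζ = 0.3847: √(1.7K_p) = 1.2/(2·0.3847) = 1.56, so K_p = 2.433/1.7 = 1.43.

K_p = 1.43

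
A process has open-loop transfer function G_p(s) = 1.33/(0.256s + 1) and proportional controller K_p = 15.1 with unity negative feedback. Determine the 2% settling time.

T_s ≈ 0.0486 s

Closed loop: T(s) = K_p·G_p/(1+K_p·G_p) = 20.08/(0.256s + 1 + 20.08), with pole at s = −(1 + 20.08)/0.256 = −82.36.
τ = 1/82.36 = 0.01214 s, so 2% settling time ≈ 4τ = 0.0486 s.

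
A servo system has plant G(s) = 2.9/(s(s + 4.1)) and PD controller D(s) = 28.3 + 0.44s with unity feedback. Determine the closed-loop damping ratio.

Forward path: (28.3 + 0.44s)·2.9/(s(s+4.1)). The closed-loop characteristic equation is s² + (4.1 + 2.9·0.44)s + 2.9·28.3 = 0.
That is s² + 5.376s + 82.07 = 0, so ω_n = 9.059 rad/s and ζ = 5.376/(2·9.059) = 0.2967.

ζ = 0.297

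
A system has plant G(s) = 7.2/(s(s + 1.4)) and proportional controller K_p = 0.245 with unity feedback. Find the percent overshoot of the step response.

Closed-loop characteristic equation: s² + 1.4s + 1.764 = 0, so ω_n = 1.328 rad/s and ζ = 1.4/(2·1.328) = 0.527.
%OS = 100·exp(−πζ/√(1−ζ²)) = 100·exp(−π·0.527/√0.7222) = 14.3%.

14.3%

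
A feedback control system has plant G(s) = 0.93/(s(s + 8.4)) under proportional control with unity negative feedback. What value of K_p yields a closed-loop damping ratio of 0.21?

K_p = 430

Closed-loop characteristic equation: s² + 8.4s + K_p·0.93 = 0.
So ω_n = √(0.93K_p) and 2ζω_n = 8.4, giving ζ = 8.4/(2√(0.93K_p)).
Setting ζ = 0.21: √(0.93K_p) = 8.4/(2·0.21) = 20, so K_p = 400/0.93 = 430.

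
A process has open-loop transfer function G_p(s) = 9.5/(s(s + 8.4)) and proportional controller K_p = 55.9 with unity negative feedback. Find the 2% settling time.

T_s ≈ 0.952 s

Closed-loop characteristic equation: s² + 8.4s + 531 = 0, so ω_n = 23.04 rad/s and ζ = 8.4/(2·23.04) = 0.1823.
2% settling time T_s ≈ 4/(ζω_n) = 4/4.2 = 0.952 s.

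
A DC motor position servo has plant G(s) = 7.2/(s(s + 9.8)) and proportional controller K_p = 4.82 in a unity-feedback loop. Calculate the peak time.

T_p = 0.961 s

Closed-loop characteristic equation: s² + 9.8s + 34.7 = 0, so ω_n = 5.891 rad/s and ζ = 9.8/(2·5.891) = 0.8318.
Damped frequency ω_d = ω_n√(1−ζ²) = 3.27 rad/s, so peak time T_p = π/ω_d = 0.961 s.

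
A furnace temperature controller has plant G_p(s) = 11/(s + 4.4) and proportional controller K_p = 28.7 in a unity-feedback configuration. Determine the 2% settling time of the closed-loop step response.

Closed-loop transfer function: T(s) = K_p·G_p(s)/(1 + K_p·G_p(s)) = 315.7/(s + 4.4 + 315.7) = 315.7/(s + 320.1).
Time constant τ = 1/320.1 = 0.003124 s, so the 2% settling time is about 4τ = 0.0125 s.

T_s ≈ 0.0125 s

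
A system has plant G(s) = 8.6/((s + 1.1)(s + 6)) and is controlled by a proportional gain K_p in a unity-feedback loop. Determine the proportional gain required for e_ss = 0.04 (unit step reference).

Steady-state error for a unit step on this type-0 loop is 1/(1 + K_p·G(0)).
G(0) = 1.303. Require 1/(1 + K_p·1.303) = 0.04, so 1 + 1.303·K_p = 25.
K_p = (25 − 1)/1.303 = 18.4.

K_p = 18.4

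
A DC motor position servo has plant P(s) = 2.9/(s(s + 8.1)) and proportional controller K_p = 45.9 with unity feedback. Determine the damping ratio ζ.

The closed-loop denominator is s(s+8.1) + 45.9·2.9 = s² + 8.1s + 133.1.
So ω_n² = 133.1 ⇒ ω_n = 11.54 rad/s, and ζ = 8.1/(2ω_n) = 0.351.

ζ = 0.351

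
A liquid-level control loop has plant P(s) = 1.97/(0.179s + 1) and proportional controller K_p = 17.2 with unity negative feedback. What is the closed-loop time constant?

Closed loop: T(s) = K_p·P/(1+K_p·P) = 33.88/(0.179s + 1 + 33.88), with pole at s = −(1 + 33.88)/0.179 = −194.9.
Closed-loop time constant τ = 1/194.9 = 0.00513 s.

τ = 0.00513 s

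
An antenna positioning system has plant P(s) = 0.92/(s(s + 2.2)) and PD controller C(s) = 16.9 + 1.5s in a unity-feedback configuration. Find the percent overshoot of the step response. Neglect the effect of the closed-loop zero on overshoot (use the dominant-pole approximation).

20.2%

Forward path: (16.9 + 1.5s)·0.92/(s(s+2.2)). The closed-loop characteristic equation is s² + (2.2 + 0.92·1.5)s + 0.92·16.9 = 0.
That is s² + 3.58s + 15.55 = 0, so ω_n = 3.943 rad/s and ζ = 3.58/(2·3.943) = 0.454.
%OS = 100·exp(−πζ/√(1−ζ²)) = 20.2%.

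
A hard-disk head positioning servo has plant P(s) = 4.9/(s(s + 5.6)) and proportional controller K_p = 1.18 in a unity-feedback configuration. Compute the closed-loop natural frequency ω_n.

With unity feedback the closed-loop characteristic equation is s² + 5.6s + 1.18·4.9 = s² + 5.6s + 5.782 = 0.
So ω_n² = 5.782 ⇒ ω_n = 2.405 rad/s, and ζ = 5.6/(2ω_n) = 1.16.

ω_n = 2.4 rad/s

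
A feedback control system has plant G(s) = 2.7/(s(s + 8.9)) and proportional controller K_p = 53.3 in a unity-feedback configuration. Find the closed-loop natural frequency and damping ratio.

1 + K_p·G(s) = 0 gives s² + 8.9s + 143.9 = 0.
So ω_n² = 143.9 ⇒ ω_n = 12 rad/s, and ζ = 8.9/(2ω_n) = 0.371.

ω_n = 12 rad/s, ζ = 0.371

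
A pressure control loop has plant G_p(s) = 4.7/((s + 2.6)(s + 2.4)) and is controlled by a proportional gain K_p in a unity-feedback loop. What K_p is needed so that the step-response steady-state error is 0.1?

Steady-state error for a unit step on this type-0 loop is 1/(1 + K_p·G_p(0)).
G_p(0) = 0.7532. Require 1/(1 + K_p·0.7532) = 0.1, so 1 + 0.7532·K_p = 10.
K_p = (10 − 1)/0.7532 = 11.9.

K_p = 11.9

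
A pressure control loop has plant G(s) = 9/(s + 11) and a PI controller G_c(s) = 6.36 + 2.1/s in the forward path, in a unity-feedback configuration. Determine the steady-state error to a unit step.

0

The open loop G_c(s)G(s) has a pole at the origin (type 1), so the static position error constant is infinite and e_ss = 1/(1+∞) = 0.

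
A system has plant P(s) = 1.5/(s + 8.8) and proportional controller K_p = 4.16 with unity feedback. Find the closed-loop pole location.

s = -15.04

Closed-loop transfer function: T(s) = K_p·P(s)/(1 + K_p·P(s)) = 6.24/(s + 8.8 + 6.24) = 6.24/(s + 15.04).
The closed-loop pole is at s = −15.04.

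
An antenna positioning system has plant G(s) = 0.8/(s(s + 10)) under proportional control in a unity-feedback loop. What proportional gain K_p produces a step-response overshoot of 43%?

K_p = 464

From %OS = 100·exp(−πζ/√(1−ζ²)) = 43%, ζ = −ln(0.43)/√(π²+ln²(0.43)) = 0.2594.
Characteristic equation s² + 10s + 0.8K_p = 0 gives ζ = 10/(2√(0.8K_p)).
Setting ζ = 0.2594: √(0.8K_p) = 10/(2·0.2594) = 19.27, so K_p = 371.4/0.8 = 464.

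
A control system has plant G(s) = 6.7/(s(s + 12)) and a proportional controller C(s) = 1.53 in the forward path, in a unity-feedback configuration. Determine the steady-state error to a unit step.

0

The open loop C(s)G(s) has a pole at the origin (type 1), so the static position error constant is infinite and e_ss = 1/(1+∞) = 0.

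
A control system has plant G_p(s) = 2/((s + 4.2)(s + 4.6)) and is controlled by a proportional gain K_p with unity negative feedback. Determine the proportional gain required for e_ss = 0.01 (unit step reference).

The loop is type 0, so e_ss(step) = 1/(1 + K_pos) with K_pos = K_p·G_p(0).
G_p(0) = 0.1035. Require 1/(1 + K_p·0.1035) = 0.01, so 1 + 0.1035·K_p = 100.
K_p = (100 − 1)/0.1035 = 956.

K_p = 956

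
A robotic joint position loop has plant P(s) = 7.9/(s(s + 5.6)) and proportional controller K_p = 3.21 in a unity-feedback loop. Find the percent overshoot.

Closed-loop characteristic equation: s² + 5.6s + 25.36 = 0, so ω_n = 5.036 rad/s and ζ = 5.6/(2·5.036) = 0.556.
%OS = 100·exp(−πζ/√(1−ζ²)) = 100·exp(−π·0.556/√0.6908) = 12.2%.

12.2%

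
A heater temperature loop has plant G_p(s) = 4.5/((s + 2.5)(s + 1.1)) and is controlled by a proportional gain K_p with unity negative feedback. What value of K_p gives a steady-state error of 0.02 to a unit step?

K_p = 29.9

Steady-state error for a unit step on this type-0 loop is 1/(1 + K_p·G_p(0)).
G_p(0) = 1.636. Require 1/(1 + K_p·1.636) = 0.02, so 1 + 1.636·K_p = 50.
K_p = (50 − 1)/1.636 = 29.9.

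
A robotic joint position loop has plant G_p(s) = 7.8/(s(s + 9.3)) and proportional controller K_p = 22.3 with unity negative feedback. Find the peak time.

T_p = 0.255 s

Closed-loop characteristic equation: s² + 9.3s + 173.9 = 0, so ω_n = 13.19 rad/s and ζ = 9.3/(2·13.19) = 0.3526.
Damped frequency ω_d = ω_n√(1−ζ²) = 12.34 rad/s, so peak time T_p = π/ω_d = 0.255 s.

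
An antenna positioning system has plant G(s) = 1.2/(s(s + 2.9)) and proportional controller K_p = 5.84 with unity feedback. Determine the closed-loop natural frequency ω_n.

ω_n = 2.65 rad/s

The closed-loop denominator is s(s+2.9) + 5.84·1.2 = s² + 2.9s + 7.008.
Matching s² + 2ζω_n s + ω_n²: ω_n = √7.008 = 2.647 rad/s and 2ζω_n = 2.9, so ζ = 2.9/(2·2.647) = 0.548.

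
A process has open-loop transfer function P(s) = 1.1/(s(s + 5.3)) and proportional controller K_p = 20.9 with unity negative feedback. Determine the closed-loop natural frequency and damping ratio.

ω_n = 4.79 rad/s, ζ = 0.553

The closed-loop denominator is s(s+5.3) + 20.9·1.1 = s² + 5.3s + 22.99.
Matching s² + 2ζω_n s + ω_n²: ω_n = √22.99 = 4.795 rad/s and 2ζω_n = 5.3, so ζ = 5.3/(2·4.795) = 0.553.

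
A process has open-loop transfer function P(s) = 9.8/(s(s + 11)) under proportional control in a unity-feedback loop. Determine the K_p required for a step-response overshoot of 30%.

K_p = 24.1

From %OS = 100·exp(−πζ/√(1−ζ²)) = 30%, ζ = −ln(0.3)/√(π²+ln²(0.3)) = 0.3579.
Characteristic equation s² + 11s + 9.8K_p = 0 gives ζ = 11/(2√(9.8K_p)).
Setting ζ = 0.3579: √(9.8K_p) = 11/(2·0.3579) = 15.37, so K_p = 236.2/9.8 = 24.1.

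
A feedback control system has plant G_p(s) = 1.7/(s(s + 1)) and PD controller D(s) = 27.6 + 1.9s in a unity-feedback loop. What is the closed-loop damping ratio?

ζ = 0.309

Forward path: (27.6 + 1.9s)·1.7/(s(s+1)). The closed-loop characteristic equation is s² + (1 + 1.7·1.9)s + 1.7·27.6 = 0.
That is s² + 4.23s + 46.92 = 0, so ω_n = 6.85 rad/s and ζ = 4.23/(2·6.85) = 0.3088.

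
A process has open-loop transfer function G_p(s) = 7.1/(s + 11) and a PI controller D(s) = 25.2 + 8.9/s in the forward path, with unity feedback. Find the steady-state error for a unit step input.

The open loop D(s)G_p(s) has a pole at the origin (type 1), so the static position error constant is infinite and e_ss = 1/(1+∞) = 0.

0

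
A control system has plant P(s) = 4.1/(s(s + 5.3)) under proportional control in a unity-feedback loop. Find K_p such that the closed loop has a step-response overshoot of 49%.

K_p = 34.9

From %OS = 100·exp(−πζ/√(1−ζ²)) = 49%, ζ = −ln(0.49)/√(π²+ln²(0.49)) = 0.2214.
Characteristic equation s² + 5.3s + 4.1K_p = 0 gives ζ = 5.3/(2√(4.1K_p)).
Setting ζ = 0.2214: √(4.1K_p) = 5.3/(2·0.2214) = 11.97, so K_p = 143.2/4.1 = 34.9.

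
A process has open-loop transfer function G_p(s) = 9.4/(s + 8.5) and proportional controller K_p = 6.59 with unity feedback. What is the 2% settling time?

T_s ≈ 0.0568 s

Closed-loop transfer function: T(s) = K_p·G_p(s)/(1 + K_p·G_p(s)) = 61.95/(s + 8.5 + 61.95) = 61.95/(s + 70.45).
Time constant τ = 1/70.45 = 0.0142 s, so the 2% settling time is about 4τ = 0.0568 s.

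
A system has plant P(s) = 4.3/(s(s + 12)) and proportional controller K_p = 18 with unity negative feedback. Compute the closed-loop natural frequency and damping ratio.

With unity feedback the closed-loop characteristic equation is s² + 12s + 18·4.3 = s² + 12s + 77.4 = 0.
So ω_n² = 77.4 ⇒ ω_n = 8.798 rad/s, and ζ = 12/(2ω_n) = 0.682.

ω_n = 8.8 rad/s, ζ = 0.682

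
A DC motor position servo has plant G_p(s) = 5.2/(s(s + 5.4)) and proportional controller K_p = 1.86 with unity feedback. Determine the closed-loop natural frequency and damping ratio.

1 + K_p·G_p(s) = 0 gives s² + 5.4s + 9.672 = 0.
So ω_n² = 9.672 ⇒ ω_n = 3.11 rad/s, and ζ = 5.4/(2ω_n) = 0.868.

ω_n = 3.11 rad/s, ζ = 0.868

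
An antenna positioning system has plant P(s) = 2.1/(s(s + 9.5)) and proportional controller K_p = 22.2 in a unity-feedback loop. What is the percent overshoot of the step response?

From 1 + K_pP(s) = 0: s² + 9.5s + 46.62 = 0 ⇒ ω_n = 6.828, ζ = 0.6957.
%OS = 100·exp(−πζ/√(1−ζ²)) = 100·exp(−π·0.6957/√0.516) = 4.77%.

4.77%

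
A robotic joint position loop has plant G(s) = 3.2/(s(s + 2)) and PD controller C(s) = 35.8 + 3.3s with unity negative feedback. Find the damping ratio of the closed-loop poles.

Forward path: (35.8 + 3.3s)·3.2/(s(s+2)). The closed-loop characteristic equation is s² + (2 + 3.2·3.3)s + 3.2·35.8 = 0.
That is s² + 12.56s + 114.6 = 0, so ω_n = 10.7 rad/s and ζ = 12.56/(2·10.7) = 0.5867.

ζ = 0.587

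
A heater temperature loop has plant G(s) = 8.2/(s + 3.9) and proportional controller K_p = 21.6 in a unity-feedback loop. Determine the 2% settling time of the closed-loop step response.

Closed-loop transfer function: T(s) = K_p·G(s)/(1 + K_p·G(s)) = 177.1/(s + 3.9 + 177.1) = 177.1/(s + 181).
Time constant τ = 1/181 = 0.005524 s, so the 2% settling time is about 4τ = 0.0221 s.

T_s ≈ 0.0221 s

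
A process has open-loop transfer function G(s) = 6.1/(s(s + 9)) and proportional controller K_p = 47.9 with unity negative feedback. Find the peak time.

The closed-loop denominator s² + 9s + 292.2 gives ω_n = √292.2 = 17.09 and ζ = 9/(2ω_n) = 0.2633.
Damped frequency ω_d = ω_n√(1−ζ²) = 16.49 rad/s, so peak time T_p = π/ω_d = 0.191 s.

T_p = 0.191 s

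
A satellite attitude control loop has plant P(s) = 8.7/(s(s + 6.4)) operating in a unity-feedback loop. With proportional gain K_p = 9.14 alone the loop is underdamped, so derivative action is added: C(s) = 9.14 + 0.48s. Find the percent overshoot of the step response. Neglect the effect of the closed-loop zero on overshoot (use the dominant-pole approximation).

Forward path: (9.14 + 0.48s)·8.7/(s(s+6.4)). The closed-loop characteristic equation is s² + (6.4 + 8.7·0.48)s + 8.7·9.14 = 0.
That is s² + 10.58s + 79.52 = 0, so ω_n = 8.917 rad/s and ζ = 10.58/(2·8.917) = 0.593.
%OS = 100·exp(−πζ/√(1−ζ²)) = 9.89%.

9.89%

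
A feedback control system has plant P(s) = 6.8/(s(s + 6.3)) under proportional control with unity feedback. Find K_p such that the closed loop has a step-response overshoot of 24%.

K_p = 8.53

From %OS = 100·exp(−πζ/√(1−ζ²)) = 24%, ζ = −ln(0.24)/√(π²+ln²(0.24)) = 0.4136.
Characteristic equation s² + 6.3s + 6.8K_p = 0 gives ζ = 6.3/(2√(6.8K_p)).
Setting ζ = 0.4136: √(6.8K_p) = 6.3/(2·0.4136) = 7.616, so K_p = 58.01/6.8 = 8.53.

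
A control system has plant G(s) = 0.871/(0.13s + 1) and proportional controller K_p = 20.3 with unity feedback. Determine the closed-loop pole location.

Closed loop: T(s) = K_p·G/(1+K_p·G) = 17.68/(0.13s + 1 + 17.68), with pole at s = −(1 + 17.68)/0.13 = −143.7.

s = -143.7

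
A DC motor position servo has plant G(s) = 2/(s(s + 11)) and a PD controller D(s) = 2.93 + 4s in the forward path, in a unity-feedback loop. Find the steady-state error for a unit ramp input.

The loop has one pole at the origin (type 1). Velocity error constant K_v = lim_{s→0} s·D(s)G(s) = 2.93·2/11 = 0.5327.
Steady-state error to a unit ramp: e_ss = 1/K_v = 1.88.

1.88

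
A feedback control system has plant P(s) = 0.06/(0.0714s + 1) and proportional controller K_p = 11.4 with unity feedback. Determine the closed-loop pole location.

Closed loop: T(s) = K_p·P/(1+K_p·P) = 0.684/(0.0714s + 1 + 0.684), with pole at s = −(1 + 0.684)/0.0714 = −23.59.

s = -23.59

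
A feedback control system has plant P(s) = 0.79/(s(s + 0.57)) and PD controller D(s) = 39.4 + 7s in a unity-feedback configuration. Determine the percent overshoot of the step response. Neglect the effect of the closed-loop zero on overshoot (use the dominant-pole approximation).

Forward path: (39.4 + 7s)·0.79/(s(s+0.57)). The closed-loop characteristic equation is s² + (0.57 + 0.79·7)s + 0.79·39.4 = 0.
That is s² + 6.1s + 31.13 = 0, so ω_n = 5.579 rad/s and ζ = 6.1/(2·5.579) = 0.5467.
%OS = 100·exp(−πζ/√(1−ζ²)) = 12.9%.

12.9%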